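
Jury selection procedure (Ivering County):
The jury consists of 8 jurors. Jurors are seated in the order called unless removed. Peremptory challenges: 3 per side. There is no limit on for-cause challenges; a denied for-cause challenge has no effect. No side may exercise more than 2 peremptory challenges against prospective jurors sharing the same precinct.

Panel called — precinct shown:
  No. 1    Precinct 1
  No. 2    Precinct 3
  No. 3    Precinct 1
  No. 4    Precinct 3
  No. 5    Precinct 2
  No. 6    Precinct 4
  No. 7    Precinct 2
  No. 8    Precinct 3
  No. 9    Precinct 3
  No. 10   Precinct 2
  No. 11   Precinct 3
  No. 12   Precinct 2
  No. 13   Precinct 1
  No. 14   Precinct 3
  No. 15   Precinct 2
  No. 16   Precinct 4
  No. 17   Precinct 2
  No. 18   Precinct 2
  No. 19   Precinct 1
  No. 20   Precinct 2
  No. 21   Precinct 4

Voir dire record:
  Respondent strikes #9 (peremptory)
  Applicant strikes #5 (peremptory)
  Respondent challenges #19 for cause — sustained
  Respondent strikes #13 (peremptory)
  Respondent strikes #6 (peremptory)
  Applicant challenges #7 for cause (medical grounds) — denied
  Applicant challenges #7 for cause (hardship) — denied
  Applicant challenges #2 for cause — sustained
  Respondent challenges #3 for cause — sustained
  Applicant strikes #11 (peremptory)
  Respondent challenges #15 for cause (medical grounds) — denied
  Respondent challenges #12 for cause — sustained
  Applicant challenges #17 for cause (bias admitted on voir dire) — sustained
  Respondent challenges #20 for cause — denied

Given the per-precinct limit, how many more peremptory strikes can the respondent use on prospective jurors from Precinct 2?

Respondent peremptories so far: #9, #13, #6 — 3 of 3 used, 0 left overall.
Against Precinct 2: none yet — per-precinct cap 2 leaves 2.
Binding limit: min(0, 2) = 0.

0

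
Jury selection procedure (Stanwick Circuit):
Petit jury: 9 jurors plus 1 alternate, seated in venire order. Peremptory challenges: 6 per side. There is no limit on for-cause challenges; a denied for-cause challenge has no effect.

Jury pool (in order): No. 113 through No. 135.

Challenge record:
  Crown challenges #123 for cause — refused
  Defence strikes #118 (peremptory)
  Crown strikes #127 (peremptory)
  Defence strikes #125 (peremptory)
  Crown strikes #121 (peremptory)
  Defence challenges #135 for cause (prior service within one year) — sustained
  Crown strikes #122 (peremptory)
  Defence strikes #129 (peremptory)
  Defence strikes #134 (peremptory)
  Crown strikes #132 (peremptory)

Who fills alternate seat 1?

Removed: #118, #121, #122, #125, #127, #129, #132, #134, #135. (#123 stays — for-cause denied.)
Seating in order: seats 1–9 → #113, #114, #115, #116, #117, #119, #120, #123, #124; alternates → #126.
So alternate 1 is #126.

126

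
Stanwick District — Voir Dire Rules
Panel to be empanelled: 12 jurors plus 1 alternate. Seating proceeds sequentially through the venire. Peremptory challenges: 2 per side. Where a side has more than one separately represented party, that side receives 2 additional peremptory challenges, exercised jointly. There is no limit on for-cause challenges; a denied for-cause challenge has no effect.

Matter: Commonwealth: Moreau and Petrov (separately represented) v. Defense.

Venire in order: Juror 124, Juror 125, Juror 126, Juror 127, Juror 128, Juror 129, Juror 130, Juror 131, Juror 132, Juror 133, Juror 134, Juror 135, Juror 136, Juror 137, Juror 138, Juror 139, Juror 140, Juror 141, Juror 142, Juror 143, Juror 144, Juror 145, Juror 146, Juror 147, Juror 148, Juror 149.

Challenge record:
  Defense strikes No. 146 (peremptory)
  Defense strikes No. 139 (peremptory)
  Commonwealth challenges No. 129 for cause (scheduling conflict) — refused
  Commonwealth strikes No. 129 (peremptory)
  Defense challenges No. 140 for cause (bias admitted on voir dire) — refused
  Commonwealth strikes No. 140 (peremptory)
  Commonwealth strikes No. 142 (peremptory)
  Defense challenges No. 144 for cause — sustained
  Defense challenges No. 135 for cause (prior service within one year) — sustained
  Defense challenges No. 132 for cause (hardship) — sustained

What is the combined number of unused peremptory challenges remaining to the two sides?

1

Commonwealth allotment: 2 base + 2 multi-party = 4. Defense allotment: 2.
Commonwealth peremptories used: #129, #140, #142 — 3 (the for-cause on #129 doesn't count).
Defense peremptories used: #146, #139 — 2 (for-cause on #140, #144, #135, #132 don't count).
Remaining: (4 − 3) + (2 − 2) = 1.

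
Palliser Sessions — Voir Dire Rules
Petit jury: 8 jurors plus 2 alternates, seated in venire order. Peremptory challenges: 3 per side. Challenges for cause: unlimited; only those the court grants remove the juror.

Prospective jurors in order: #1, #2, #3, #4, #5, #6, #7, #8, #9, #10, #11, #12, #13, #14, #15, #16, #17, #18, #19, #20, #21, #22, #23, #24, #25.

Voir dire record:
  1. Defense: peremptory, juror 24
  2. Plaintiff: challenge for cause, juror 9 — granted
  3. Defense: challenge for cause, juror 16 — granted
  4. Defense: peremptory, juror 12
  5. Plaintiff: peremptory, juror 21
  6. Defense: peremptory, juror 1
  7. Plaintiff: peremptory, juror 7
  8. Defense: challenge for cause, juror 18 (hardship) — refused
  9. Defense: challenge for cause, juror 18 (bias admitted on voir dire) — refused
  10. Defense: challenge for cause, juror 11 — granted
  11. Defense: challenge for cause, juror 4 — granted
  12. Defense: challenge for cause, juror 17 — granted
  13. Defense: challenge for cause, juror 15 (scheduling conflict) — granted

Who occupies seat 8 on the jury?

Removed: #1, #4, #7, #9, #11, #12, #15, #16, #17, #21, #24. (#18 stays — for-cause denied.)
Filling seats in venire order through position 8: #2, #3, #5, #6, #8, #10, #13, #14.
So seat 8 is #14.

14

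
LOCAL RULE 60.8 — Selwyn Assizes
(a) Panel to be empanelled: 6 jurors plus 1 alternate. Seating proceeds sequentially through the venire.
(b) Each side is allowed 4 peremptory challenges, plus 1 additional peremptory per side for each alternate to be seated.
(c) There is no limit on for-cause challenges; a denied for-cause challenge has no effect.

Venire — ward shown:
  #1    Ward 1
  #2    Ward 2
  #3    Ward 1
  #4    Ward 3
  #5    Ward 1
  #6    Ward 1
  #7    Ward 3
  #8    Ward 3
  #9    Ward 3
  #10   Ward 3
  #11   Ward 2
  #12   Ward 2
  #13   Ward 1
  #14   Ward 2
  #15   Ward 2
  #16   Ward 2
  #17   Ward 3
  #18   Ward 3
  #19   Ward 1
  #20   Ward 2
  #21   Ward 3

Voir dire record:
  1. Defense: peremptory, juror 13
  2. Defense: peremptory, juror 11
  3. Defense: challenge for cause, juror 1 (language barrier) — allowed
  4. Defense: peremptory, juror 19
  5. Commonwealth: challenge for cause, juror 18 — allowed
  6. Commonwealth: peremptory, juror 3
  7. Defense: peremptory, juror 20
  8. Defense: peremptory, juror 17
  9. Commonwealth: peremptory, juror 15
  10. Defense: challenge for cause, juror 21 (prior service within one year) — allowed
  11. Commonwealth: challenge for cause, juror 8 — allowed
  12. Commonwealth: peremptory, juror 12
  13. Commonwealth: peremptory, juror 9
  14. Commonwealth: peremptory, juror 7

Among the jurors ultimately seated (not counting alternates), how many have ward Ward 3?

2

Removed: #1, #3, #7, #8, #9, #11, #12, #13, #15, #17, #18, #19, #20, #21.
Seated jurors 1–6: #2, #4, #5, #6, #10, #14 (alternates #16 not counted).
Of those, in Ward 3: #4, #10 → 2.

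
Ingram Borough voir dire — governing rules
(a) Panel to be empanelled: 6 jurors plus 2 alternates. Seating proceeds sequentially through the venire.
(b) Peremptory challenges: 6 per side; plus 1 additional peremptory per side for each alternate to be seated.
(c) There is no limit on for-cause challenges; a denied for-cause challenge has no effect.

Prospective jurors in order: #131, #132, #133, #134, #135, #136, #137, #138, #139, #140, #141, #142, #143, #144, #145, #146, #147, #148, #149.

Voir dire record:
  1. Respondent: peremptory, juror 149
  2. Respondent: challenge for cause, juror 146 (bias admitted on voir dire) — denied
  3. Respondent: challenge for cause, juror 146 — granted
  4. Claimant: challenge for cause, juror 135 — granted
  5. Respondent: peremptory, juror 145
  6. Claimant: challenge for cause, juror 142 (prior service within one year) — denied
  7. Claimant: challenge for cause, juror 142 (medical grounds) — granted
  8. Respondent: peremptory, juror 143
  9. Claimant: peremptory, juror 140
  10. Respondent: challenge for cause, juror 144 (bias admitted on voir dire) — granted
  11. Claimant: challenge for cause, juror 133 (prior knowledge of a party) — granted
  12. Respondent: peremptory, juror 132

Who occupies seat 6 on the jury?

Removed: #132, #133, #135, #140, #142, #143, #144, #145, #146, #149.
Seating in order: seats 1–6 → #131, #134, #136, #137, #138, #139; alternates → #141, #147.
So seat 6 is #139.

139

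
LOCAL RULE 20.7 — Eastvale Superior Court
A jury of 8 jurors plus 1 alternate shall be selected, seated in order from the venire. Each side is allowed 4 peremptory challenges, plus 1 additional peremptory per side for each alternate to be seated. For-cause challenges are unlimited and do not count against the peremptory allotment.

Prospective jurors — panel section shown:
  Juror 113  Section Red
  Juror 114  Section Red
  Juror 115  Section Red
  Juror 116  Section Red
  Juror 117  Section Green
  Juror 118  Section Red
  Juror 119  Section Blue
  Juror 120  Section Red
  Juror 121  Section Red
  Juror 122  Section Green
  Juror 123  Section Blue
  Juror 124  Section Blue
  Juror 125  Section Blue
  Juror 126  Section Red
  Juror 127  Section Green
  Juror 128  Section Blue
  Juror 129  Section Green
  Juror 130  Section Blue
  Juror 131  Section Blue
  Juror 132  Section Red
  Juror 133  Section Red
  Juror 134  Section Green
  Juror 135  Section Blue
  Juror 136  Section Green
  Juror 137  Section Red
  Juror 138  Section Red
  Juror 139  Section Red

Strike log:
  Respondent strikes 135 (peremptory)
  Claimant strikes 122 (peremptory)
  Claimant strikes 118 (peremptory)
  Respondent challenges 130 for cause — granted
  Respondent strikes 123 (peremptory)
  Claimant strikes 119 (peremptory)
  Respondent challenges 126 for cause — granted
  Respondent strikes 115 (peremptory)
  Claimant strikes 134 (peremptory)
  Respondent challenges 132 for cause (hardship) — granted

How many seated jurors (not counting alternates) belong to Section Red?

5

Removed: #115, #118, #119, #122, #123, #126, #130, #132, #134, #135.
Seated jurors 1–8: #113, #114, #116, #117, #120, #121, #124, #125 (alternates #127 not counted).
Of those, in Section Red: #113, #114, #116, #120, #121 → 5.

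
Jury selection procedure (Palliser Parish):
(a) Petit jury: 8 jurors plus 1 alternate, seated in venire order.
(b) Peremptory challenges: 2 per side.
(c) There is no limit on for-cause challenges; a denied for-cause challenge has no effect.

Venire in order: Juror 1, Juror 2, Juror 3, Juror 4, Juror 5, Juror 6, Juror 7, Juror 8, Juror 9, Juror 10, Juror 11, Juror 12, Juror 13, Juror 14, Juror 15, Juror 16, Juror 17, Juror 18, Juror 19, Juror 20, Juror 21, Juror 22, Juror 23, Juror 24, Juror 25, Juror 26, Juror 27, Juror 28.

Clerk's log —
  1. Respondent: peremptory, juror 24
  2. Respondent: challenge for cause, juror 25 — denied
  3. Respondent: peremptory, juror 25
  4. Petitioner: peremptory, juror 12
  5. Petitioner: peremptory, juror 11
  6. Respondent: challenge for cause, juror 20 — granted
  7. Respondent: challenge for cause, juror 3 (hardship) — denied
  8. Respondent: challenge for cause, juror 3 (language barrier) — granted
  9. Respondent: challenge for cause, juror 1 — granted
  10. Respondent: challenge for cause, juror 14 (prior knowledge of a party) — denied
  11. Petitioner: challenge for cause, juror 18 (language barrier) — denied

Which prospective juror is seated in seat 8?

10

Removed: #1, #3, #11, #12, #20, #24, #25. (#14, #18 stay — for-cause denied.)
Seating in order: seats 1–8 → #2, #4, #5, #6, #7, #8, #9, #10; alternates → #13.
So seat 8 is #10.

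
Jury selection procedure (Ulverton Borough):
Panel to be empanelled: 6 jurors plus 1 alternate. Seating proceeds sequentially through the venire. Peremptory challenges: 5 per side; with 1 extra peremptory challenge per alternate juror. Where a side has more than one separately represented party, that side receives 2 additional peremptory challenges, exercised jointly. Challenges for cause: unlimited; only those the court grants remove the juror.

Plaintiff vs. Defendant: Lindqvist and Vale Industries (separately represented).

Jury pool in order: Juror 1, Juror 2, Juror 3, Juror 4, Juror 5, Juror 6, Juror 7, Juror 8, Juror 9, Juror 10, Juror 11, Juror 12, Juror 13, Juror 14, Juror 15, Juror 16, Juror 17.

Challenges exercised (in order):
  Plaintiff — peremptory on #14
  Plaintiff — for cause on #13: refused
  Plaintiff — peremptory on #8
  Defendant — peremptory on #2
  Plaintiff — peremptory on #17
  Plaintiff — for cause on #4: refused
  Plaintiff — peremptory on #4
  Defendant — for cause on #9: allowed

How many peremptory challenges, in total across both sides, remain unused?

9

Plaintiff allotment: 5 base + 1 × 1 alternate = 6. Defendant allotment: 5 base + 1 × 1 alternate + 2 multi-party = 8.
Plaintiff peremptories used: #14, #8, #17, #4 — 4 (for-cause on #13, #4 don't count).
Defendant peremptories used: #2 — 1 (the for-cause on #9 doesn't count).
Remaining: (6 − 4) + (8 − 1) = 9.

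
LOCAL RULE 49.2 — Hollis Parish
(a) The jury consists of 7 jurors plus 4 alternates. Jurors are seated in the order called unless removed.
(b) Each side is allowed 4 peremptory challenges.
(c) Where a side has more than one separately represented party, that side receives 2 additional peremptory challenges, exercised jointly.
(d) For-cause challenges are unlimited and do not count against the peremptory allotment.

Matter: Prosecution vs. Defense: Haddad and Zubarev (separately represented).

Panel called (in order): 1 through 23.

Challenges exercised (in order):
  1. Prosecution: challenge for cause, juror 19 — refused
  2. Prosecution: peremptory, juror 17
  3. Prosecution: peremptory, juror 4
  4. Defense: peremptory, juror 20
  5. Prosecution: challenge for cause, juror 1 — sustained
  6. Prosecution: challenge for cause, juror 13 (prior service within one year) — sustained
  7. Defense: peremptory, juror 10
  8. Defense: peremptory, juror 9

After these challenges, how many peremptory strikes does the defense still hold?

3

Defense allotment: 4 base + 2 multi-party = 6.
Defense peremptories used: #20, #10, #9 — 3.
Remaining: 6 − 3 = 3.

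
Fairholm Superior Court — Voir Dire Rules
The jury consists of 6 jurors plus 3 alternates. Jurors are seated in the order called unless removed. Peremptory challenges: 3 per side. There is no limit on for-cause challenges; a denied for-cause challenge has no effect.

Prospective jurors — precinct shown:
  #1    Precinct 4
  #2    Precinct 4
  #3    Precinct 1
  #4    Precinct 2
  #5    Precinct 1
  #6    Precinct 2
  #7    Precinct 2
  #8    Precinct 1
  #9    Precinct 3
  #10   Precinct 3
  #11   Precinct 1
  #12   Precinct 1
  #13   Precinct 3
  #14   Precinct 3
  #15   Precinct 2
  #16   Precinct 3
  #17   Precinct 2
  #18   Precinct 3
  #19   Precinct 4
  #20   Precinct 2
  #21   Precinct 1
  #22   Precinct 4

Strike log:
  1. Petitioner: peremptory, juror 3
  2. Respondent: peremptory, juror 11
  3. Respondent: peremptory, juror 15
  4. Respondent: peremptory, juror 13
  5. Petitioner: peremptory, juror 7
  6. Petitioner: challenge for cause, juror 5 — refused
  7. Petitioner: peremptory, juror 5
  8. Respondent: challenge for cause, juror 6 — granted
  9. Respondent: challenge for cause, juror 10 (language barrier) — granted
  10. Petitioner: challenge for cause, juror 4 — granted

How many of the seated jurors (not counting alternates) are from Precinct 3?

2

Removed: #3, #4, #5, #6, #7, #10, #11, #13, #15.
Seated jurors 1–6: #1, #2, #8, #9, #12, #14 (alternates #16, #17, #18 not counted).
Of those, in Precinct 3: #9, #14 → 2.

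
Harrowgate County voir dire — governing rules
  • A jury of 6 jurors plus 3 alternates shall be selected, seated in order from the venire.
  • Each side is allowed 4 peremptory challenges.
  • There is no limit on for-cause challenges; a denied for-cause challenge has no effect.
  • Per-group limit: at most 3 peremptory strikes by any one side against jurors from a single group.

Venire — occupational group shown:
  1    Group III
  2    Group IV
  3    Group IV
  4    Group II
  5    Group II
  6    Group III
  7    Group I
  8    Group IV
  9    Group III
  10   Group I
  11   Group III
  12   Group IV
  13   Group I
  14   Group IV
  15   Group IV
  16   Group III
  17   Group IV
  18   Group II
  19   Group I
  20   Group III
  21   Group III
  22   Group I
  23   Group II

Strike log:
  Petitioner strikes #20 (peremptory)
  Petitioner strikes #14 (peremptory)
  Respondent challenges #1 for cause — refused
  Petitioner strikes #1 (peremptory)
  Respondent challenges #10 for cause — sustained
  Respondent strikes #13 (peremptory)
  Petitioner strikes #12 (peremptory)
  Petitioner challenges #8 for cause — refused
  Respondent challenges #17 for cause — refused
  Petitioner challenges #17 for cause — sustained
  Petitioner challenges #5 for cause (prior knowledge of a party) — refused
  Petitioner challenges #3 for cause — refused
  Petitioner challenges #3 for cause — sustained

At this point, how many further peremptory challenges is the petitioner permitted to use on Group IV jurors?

0

Petitioner peremptories so far: #20, #14, #1, #12 — 4 of 4 used, 0 left overall.
Against Group IV: #14, #12 — 2 used; per-group cap 3 leaves 1.
Binding limit: min(0, 1) = 0.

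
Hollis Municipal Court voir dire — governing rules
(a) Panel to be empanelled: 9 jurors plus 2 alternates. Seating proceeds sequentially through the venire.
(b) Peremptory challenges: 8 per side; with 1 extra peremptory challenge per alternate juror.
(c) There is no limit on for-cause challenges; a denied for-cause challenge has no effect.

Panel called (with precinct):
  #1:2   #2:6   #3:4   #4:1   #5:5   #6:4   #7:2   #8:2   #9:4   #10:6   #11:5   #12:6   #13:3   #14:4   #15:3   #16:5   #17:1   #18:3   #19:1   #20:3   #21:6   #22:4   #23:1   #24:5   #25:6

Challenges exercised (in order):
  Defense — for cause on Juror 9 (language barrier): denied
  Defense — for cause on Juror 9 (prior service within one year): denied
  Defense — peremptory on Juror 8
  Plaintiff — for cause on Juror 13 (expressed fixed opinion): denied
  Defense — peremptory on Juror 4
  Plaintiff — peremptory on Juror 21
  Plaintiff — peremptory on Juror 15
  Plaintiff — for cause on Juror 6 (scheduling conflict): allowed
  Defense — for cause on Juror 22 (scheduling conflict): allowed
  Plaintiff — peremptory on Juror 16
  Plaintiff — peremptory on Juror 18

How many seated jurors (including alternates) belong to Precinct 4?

3

Removed: #4, #6, #8, #15, #16, #18, #21, #22.
Seated (11 incl. alternates): #1, #2, #3, #5, #7, #9, #10, #11, #12, #13, #14.
Of those, in Precinct 4: #3, #9, #14 → 3.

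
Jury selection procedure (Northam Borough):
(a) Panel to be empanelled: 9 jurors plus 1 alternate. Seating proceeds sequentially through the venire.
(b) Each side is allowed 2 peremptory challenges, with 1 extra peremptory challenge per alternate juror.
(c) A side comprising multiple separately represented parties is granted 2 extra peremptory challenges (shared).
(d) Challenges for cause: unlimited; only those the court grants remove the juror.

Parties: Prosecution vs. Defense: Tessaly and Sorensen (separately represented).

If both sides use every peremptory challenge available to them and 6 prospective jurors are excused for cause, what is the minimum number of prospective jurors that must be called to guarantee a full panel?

Seats to fill: 9 + 1 alternates = 10.
Peremptories — Prosecution: 2 + 1×1 = 3; Defense: 2 + 1×1 + 2 = 5; total 8.
For-cause removals: 6.
Minimum venire: 10 + 8 + 6 = 24.

24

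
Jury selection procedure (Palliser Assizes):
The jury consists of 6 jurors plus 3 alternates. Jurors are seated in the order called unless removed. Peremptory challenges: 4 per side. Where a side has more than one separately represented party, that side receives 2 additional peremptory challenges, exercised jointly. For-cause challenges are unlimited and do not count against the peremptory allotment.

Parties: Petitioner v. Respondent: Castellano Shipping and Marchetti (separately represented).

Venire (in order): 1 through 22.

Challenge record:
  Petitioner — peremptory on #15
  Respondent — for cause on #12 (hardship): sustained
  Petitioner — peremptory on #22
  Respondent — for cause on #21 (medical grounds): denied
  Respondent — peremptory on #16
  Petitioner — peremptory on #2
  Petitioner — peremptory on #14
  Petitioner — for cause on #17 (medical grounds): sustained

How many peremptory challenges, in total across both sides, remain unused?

Petitioner allotment: 4. Respondent allotment: 4 base + 2 multi-party = 6.
Petitioner peremptories used: #15, #22, #2, #14 — 4 (the for-cause on #17 doesn't count).
Respondent peremptories used: #16 — 1 (for-cause on #12, #21 don't count).
Remaining: (4 − 4) + (6 − 1) = 5.

5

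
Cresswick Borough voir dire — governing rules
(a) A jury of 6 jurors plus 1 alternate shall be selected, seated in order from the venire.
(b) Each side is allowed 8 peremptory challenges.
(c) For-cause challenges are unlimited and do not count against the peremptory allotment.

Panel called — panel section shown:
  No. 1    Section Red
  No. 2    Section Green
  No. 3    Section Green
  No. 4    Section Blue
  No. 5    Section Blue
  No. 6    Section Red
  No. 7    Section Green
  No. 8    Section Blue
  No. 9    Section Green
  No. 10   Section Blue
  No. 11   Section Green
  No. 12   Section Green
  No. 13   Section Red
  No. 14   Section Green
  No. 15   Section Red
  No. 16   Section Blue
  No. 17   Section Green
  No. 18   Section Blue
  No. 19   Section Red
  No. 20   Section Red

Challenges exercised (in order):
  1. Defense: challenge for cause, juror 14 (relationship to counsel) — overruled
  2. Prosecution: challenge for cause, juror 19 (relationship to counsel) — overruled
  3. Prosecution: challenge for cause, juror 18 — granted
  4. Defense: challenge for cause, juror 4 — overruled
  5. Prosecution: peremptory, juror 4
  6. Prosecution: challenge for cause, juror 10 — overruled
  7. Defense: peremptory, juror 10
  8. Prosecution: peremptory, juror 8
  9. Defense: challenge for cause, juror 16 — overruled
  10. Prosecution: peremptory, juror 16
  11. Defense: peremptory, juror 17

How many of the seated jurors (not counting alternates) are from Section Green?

Removed: #4, #8, #10, #16, #17, #18.
Seated jurors 1–6: #1, #2, #3, #5, #6, #7 (alternates #9 not counted).
Of those, in Section Green: #2, #3, #7 → 3.

3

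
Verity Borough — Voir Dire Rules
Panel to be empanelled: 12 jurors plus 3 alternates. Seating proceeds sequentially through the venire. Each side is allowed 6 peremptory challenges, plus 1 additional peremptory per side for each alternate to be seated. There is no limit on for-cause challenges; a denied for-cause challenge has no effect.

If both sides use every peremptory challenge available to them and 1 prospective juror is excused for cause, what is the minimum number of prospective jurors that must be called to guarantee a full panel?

34

Seats to fill: 12 + 3 alternates = 15.
Peremptories: 6 + 1×3 = 9 per side × 2 sides = 18.
For-cause removals: 1.
Minimum venire: 15 + 18 + 1 = 34.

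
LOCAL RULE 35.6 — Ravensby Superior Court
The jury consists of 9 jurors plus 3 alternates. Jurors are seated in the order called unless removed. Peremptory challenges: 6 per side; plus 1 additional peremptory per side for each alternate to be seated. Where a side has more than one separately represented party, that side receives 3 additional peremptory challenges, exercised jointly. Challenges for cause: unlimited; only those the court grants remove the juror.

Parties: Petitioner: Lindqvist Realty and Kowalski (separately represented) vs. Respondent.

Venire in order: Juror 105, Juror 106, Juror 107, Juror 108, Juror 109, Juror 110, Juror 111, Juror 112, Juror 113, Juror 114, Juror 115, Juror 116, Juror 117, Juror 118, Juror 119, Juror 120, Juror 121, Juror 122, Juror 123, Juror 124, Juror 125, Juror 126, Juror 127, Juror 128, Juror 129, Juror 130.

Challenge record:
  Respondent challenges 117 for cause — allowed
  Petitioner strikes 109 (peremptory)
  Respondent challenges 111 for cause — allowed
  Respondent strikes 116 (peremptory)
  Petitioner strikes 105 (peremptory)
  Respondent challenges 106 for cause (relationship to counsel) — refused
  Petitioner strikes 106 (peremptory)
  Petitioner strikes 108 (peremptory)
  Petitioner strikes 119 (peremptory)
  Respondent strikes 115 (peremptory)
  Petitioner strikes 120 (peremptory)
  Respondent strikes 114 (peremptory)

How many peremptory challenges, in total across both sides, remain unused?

12

Petitioner allotment: 6 base + 1 × 3 alternates + 3 multi-party = 12. Respondent allotment: 6 base + 1 × 3 alternates = 9.
Petitioner peremptories used: #109, #105, #106, #108, #119, #120 — 6.
Respondent peremptories used: #116, #115, #114 — 3 (for-cause on #117, #111, #106 don't count).
Remaining: (12 − 6) + (9 − 3) = 12.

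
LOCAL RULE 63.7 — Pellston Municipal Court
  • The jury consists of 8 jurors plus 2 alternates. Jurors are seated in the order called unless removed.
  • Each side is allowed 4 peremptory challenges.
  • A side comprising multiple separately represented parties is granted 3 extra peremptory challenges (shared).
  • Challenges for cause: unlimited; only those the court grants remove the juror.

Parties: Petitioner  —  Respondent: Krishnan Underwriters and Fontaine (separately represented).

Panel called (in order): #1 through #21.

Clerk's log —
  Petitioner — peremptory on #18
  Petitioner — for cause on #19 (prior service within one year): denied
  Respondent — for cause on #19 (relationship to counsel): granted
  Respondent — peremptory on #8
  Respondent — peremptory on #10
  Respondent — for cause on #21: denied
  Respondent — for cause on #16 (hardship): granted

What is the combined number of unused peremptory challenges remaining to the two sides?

8

Petitioner allotment: 4. Respondent allotment: 4 base + 3 multi-party = 7.
Petitioner peremptories used: #18 — 1 (the for-cause on #19 doesn't count).
Respondent peremptories used: #8, #10 — 2 (for-cause on #19, #21, #16 don't count).
Remaining: (4 − 1) + (7 − 2) = 8.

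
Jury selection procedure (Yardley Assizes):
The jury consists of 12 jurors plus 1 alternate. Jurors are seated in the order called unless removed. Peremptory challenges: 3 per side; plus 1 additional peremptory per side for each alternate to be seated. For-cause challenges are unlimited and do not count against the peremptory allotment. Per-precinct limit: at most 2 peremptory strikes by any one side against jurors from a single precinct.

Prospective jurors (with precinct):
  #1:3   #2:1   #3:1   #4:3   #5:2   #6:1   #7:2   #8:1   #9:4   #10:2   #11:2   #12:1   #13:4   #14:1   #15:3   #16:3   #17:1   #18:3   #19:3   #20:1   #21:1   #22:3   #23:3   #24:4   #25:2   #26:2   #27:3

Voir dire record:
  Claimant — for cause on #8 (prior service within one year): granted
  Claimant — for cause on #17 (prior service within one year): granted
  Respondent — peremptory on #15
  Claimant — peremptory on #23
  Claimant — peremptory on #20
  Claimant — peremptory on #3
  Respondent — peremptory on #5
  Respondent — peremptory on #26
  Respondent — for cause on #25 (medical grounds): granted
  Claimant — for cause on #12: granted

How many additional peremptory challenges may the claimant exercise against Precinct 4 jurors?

1

Claimant peremptories so far: #23, #20, #3 — 3 of 4 used, 1 left overall.
Against Precinct 4: none yet — per-precinct cap 2 leaves 2.
Binding limit: min(1, 2) = 1.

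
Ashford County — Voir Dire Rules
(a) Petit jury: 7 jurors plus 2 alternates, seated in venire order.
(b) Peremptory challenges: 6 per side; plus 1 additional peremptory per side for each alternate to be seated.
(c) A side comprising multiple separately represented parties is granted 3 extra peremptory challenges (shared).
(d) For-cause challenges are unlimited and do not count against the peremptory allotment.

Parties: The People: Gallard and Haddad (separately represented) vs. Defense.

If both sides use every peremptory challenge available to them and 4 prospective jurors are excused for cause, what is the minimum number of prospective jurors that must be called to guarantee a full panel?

Seats to fill: 7 + 2 alternates = 9.
Peremptories — The People: 6 + 1×2 + 3 = 11; Defense: 6 + 1×2 = 8; total 19.
For-cause removals: 4.
Minimum venire: 9 + 19 + 4 = 32.

32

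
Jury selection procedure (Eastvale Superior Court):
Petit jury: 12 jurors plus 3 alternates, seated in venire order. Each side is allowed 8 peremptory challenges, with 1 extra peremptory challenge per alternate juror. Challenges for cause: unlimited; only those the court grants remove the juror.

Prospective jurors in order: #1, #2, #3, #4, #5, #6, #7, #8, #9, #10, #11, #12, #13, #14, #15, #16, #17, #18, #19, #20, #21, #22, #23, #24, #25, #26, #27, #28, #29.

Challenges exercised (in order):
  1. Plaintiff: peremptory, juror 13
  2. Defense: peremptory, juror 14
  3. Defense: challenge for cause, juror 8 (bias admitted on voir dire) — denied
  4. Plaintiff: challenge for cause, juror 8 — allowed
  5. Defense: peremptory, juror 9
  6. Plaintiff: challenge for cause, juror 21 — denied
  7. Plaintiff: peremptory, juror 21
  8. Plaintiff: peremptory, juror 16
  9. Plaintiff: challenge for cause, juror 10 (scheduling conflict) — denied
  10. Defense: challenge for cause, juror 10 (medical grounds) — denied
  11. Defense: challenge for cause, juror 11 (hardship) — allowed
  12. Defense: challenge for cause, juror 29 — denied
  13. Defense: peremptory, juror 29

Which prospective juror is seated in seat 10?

Removed: #8, #9, #11, #13, #14, #16, #21, #29. (#10 stays — for-cause denied.)
Seating in order: seats 1–12 → #1, #2, #3, #4, #5, #6, #7, #10, #12, #15, #17, #18; alternates → #19, #20, #22.
So seat 10 is #15.

15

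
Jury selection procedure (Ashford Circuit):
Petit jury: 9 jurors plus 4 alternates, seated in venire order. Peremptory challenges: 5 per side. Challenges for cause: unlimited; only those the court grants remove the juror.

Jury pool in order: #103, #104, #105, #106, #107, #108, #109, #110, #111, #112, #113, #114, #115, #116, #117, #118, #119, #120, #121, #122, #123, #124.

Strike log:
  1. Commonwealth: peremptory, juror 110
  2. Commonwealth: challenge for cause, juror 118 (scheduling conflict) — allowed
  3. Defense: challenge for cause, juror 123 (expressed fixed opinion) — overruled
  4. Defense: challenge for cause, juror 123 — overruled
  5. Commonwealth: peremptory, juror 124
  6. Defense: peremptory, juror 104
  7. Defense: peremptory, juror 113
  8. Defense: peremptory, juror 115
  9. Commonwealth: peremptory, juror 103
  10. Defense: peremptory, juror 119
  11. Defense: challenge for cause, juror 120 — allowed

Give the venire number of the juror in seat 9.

Removed: #103, #104, #110, #113, #115, #118, #119, #120, #124. (#123 stays — for-cause denied.)
Seating in order: seats 1–9 → #105, #106, #107, #108, #109, #111, #112, #114, #116; alternates → #117, #121, #122, #123.
So seat 9 is #116.

116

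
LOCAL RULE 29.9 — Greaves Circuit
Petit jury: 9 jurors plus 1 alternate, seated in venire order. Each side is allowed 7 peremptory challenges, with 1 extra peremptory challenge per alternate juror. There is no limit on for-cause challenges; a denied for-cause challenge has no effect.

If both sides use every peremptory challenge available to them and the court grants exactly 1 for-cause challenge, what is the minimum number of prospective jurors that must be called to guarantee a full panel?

Seats to fill: 9 + 1 alternates = 10.
Peremptories: 7 + 1×1 = 8 per side × 2 sides = 16.
For-cause removals: 1.
Minimum venire: 10 + 16 + 1 = 27.

27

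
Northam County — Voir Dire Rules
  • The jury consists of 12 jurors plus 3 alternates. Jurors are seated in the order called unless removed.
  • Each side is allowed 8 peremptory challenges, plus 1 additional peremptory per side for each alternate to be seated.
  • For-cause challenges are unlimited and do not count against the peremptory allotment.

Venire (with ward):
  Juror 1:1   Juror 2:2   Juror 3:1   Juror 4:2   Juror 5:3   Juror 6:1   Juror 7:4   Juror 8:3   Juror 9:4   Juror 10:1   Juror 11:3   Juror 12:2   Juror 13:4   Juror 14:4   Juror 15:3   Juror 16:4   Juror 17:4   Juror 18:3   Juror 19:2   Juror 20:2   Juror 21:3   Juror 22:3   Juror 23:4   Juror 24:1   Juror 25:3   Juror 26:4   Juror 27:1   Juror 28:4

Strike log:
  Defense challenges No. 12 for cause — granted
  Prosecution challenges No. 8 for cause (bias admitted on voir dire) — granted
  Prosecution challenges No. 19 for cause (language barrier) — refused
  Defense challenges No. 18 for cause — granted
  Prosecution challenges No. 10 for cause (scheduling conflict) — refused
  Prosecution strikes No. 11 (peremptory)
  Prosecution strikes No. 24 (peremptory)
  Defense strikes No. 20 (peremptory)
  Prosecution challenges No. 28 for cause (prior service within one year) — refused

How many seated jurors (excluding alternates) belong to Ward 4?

4

Removed: #8, #11, #12, #18, #20, #24.
Seated jurors 1–12: #1, #2, #3, #4, #5, #6, #7, #9, #10, #13, #14, #15 (alternates #16, #17, #19 not counted).
Of those, in Ward 4: #7, #9, #13, #14 → 4.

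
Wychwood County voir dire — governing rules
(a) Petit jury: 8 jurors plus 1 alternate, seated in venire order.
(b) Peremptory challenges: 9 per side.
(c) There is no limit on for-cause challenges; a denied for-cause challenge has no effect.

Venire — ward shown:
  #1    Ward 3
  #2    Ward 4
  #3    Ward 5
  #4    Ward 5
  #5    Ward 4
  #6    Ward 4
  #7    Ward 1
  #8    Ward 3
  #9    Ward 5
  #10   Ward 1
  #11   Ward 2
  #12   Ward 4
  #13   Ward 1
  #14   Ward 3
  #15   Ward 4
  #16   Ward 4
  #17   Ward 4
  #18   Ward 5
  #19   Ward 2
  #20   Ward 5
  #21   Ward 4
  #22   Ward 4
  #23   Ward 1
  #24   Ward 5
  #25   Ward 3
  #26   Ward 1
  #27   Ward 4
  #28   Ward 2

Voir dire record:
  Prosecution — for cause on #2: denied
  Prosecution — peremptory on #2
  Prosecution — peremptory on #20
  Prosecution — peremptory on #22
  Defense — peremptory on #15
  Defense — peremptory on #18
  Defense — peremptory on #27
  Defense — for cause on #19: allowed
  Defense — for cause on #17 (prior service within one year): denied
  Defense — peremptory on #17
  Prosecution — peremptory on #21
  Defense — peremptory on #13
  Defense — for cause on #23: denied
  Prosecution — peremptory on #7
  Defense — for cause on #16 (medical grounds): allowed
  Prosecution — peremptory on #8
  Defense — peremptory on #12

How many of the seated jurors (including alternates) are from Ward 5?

3

Removed: #2, #7, #8, #12, #13, #15, #16, #17, #18, #19, #20, #21, #22, #27.
Seated (9 incl. alternates): #1, #3, #4, #5, #6, #9, #10, #11, #14.
Of those, in Ward 5: #3, #4, #9 → 3.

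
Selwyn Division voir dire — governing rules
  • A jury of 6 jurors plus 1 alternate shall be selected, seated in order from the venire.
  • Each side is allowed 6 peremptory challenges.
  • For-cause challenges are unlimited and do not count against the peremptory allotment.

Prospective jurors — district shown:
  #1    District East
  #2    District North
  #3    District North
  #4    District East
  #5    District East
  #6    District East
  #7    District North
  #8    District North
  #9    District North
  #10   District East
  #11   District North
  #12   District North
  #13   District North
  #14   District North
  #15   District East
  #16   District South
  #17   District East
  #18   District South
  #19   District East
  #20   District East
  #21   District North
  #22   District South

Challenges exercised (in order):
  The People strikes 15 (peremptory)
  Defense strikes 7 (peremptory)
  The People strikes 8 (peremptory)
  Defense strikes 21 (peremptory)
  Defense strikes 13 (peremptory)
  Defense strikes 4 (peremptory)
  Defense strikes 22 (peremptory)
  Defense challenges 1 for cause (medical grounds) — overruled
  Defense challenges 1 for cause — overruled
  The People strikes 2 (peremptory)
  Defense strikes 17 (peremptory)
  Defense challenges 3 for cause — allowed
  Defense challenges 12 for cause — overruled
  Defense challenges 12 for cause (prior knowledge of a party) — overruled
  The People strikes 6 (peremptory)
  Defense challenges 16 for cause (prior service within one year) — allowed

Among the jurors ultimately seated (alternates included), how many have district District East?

Removed: #2, #3, #4, #6, #7, #8, #13, #15, #16, #17, #21, #22.
Seated (7 incl. alternates): #1, #5, #9, #10, #11, #12, #14.
Of those, in District East: #1, #5, #10 → 3.

3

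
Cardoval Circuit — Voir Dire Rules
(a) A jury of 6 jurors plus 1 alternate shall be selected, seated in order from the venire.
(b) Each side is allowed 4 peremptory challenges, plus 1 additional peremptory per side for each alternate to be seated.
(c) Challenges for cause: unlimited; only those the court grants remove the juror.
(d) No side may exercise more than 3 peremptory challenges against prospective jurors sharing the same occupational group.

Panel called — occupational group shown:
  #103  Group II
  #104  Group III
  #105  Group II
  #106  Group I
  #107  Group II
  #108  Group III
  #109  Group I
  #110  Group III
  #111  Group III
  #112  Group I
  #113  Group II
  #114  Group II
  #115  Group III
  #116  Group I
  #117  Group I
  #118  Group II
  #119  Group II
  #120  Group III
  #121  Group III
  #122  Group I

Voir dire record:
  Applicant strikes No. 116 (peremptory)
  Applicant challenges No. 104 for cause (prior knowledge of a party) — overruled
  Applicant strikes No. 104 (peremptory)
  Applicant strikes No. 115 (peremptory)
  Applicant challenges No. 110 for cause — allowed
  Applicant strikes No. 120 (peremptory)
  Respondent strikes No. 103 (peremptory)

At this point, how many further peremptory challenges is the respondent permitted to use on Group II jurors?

Respondent peremptories so far: #103 — 1 of 5 used, 4 left overall.
Against Group II: #103 — 1 used; per-group cap 3 leaves 2.
Binding limit: min(4, 2) = 2.

2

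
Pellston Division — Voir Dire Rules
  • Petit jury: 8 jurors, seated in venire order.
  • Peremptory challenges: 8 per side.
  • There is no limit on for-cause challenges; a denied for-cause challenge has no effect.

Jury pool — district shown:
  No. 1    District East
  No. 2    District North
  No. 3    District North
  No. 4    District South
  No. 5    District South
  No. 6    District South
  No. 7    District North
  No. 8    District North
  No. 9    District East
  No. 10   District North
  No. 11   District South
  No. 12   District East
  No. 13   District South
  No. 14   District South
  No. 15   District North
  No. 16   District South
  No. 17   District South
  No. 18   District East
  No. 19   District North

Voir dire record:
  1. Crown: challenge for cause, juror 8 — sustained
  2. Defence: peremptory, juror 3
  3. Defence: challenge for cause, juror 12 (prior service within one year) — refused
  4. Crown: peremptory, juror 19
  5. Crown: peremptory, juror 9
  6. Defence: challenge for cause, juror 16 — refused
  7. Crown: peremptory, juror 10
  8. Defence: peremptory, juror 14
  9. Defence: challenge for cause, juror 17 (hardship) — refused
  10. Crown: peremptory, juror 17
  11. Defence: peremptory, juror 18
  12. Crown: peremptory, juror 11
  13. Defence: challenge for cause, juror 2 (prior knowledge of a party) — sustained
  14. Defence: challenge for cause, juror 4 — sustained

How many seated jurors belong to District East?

Removed: #2, #3, #4, #8, #9, #10, #11, #14, #17, #18, #19.
Seated jurors 1–8: #1, #5, #6, #7, #12, #13, #15, #16.
Of those, in District East: #1, #12 → 2.

2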